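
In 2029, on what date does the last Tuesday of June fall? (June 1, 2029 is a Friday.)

2029-06-26

June 2029 begins on a Friday, so the first Tuesday is June 5 (4 days later).
June 2029 has 30 days. Adding weeks: 5, 12, 19, 26 — the last one ≤ 30 is the 26th.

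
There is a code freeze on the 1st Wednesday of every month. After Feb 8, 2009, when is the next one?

Mar 4, 2009

Feb 2009 starts on a Sunday, so its 1st Wednesday is Feb 4, 2009 (3 days in).
That is not after Feb 8, 2009, so look at Mar 2009.
Mar 2009 starts on a Sunday, so its 1st Wednesday is Mar 4, 2009 (3 days in).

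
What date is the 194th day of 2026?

January has 31 days (194 − 31 = 163 remain).
February has 28 days (163 − 28 = 135 remain).
March has 31 days (135 − 31 = 104 remain).
April has 30 days (104 − 30 = 74 remain).
May has 31 days (74 − 31 = 43 remain).
June has 30 days (43 − 30 = 13 remain).
13 into July → July 13.

13 July 2026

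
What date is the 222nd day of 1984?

Jan has 31 days (222 − 31 = 191 remain).
Feb has 29 days (191 − 29 = 162 remain).
Mar has 31 days (162 − 31 = 131 remain).
Apr has 30 days (131 − 30 = 101 remain).
May has 31 days (101 − 31 = 70 remain).
Jun has 30 days (70 − 30 = 40 remain).
Jul has 31 days (40 − 31 = 9 remain).
9 into Aug → Aug 9.

Aug 9, 1984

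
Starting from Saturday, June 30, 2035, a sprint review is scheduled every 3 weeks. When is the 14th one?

The 14th occurrence is 13 intervals after the first: 13 × 21 = 273 days after June 30, 2035.
June has 30 days — 0 days to the end of June leaves 273.
July has 31 days (242 left).
August has 31 days (211 left).
September has 30 days (181 left).
October has 31 days (150 left).
November has 30 days (120 left).
December has 31 days (89 left).
January has 31 days (58 left).
February has 29 days (29 left).
29 days into March → March 29, 2036.

March 29, 2036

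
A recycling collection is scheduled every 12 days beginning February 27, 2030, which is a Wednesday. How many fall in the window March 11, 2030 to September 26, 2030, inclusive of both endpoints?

17

Occurrences land 12·i days after February 27, 2030 for i = 0, 1, 2, …
March 11, 2030 is 12 days after the start; 12 ÷ 12 = 1 remainder 0. First occurrence in the window: #2 on March 11, 2030 (1×12 = 12 days in).
September 26, 2030 is 211 days after the start; 211 ÷ 12 = 17 remainder 7. Last occurrence in the window: #18 on September 19, 2030.
Occurrences #2 through #18: 17 in total.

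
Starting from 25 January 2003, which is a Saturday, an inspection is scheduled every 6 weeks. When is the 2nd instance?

The 2nd occurrence is 1 interval after the first: 1 × 42 = 42 days after 25 January 2003.
January has 31 days — 6 days to the end of January leaves 36.
February has 28 days (8 left).
8 days into March → 8 March 2003.

8 March 2003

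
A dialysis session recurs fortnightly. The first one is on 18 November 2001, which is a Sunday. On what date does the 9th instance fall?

The 9th occurrence is 8 intervals after the first: 8 × 14 = 112 days after 18 November 2001.
November has 30 days — 12 days to the end of November leaves 100.
December has 31 days (69 left).
January has 31 days (38 left).
February has 28 days (10 left).
10 days into March → 10 March 2002.

10 March 2002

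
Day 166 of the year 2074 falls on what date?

January has 31 days (166 − 31 = 135 remain).
February has 28 days (135 − 28 = 107 remain).
March has 31 days (107 − 31 = 76 remain).
April has 30 days (76 − 30 = 46 remain).
May has 31 days (46 − 31 = 15 remain).
15 into June → June 15.

2074-06-15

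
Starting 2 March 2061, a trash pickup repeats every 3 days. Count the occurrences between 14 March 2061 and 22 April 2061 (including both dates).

14

Occurrences land 3·i days after 2 March 2061 for i = 0, 1, 2, …
14 March 2061 is 12 days after the start; 12 ÷ 3 = 4 remainder 0. First occurrence in the window: #5 on 14 March 2061 (4×3 = 12 days in).
22 April 2061 is 51 days after the start; 51 ÷ 3 = 17 remainder 0. Last occurrence in the window: #18 on 22 April 2061.
Occurrences #5 through #18: 14 in total.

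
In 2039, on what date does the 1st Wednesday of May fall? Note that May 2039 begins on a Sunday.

May 2039 begins on a Sunday, so the first Wednesday is May 4 (3 days later).

2039-05-04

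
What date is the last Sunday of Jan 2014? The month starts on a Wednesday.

Jan 2014 begins on a Wednesday, so the first Sunday is Jan 5 (4 days later).
Jan 2014 has 31 days. Adding weeks: 5, 12, 19, 26 — the last one ≤ 31 is the 26th.

Jan 26, 2014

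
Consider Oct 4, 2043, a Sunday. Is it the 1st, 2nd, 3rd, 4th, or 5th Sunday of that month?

Day 4 falls in week ⌈4/7⌉ of the month.
Days 1–7 hold the 1st Sunday, 8–14 the 2nd, 15–21 the 3rd, 22–28 the 4th, 29–31 the 5th.
4 is in the range for the 1st.

1st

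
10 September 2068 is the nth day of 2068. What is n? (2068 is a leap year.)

Days in months before September: 31 + 29 + 31 + 30 + 31 + 30 + 31 + 31 = 244.
Plus 10 days into September → day 254.

254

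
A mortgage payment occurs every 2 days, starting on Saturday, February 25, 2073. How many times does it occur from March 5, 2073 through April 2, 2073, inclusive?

15

Occurrences land 2·i days after February 25, 2073 for i = 0, 1, 2, …
March 5, 2073 is 8 days after the start; 8 ÷ 2 = 4 remainder 0. First occurrence in the window: #5 on March 5, 2073 (4×2 = 8 days in).
April 2, 2073 is 36 days after the start; 36 ÷ 2 = 18 remainder 0. Last occurrence in the window: #19 on April 2, 2073.
Occurrences #5 through #19: 15 in total.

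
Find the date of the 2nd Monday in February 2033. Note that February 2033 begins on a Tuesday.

February 2033 begins on a Tuesday, so the first Monday is February 7 (6 days later).
The 2nd Monday is 1 weeks later: 7 + 7 = 14.

14 February 2033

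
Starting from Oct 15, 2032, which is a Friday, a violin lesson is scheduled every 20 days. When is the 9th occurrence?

Mar 24, 2033

The 9th occurrence is 8 intervals after the first: 8 × 20 = 160 days after Oct 15, 2032.
Oct has 31 days — 16 days to the end of Oct leaves 144.
Nov has 30 days (114 left).
Dec has 31 days (83 left).
Jan has 31 days (52 left).
Feb has 28 days (24 left).
24 days into Mar → Mar 24, 2033.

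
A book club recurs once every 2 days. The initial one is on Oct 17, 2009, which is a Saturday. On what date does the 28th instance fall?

The 28th occurrence is 27 intervals after the first: 27 × 2 = 54 days after Oct 17, 2009.
Oct has 31 days — 14 days to the end of Oct leaves 40.
Nov has 30 days (10 left).
10 days into Dec → Dec 10, 2009.

Dec 10, 2009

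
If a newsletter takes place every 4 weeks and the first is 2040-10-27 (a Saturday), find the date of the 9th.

The 9th occurrence is 8 intervals after the first: 8 × 28 = 224 days after 2040-10-27.
October has 31 days — 4 days to the end of October leaves 220.
November has 30 days (190 left).
December has 31 days (159 left).
January has 31 days (128 left).
February has 28 days (100 left).
March has 31 days (69 left).
April has 30 days (39 left).
May has 31 days (8 left).
8 days into June → 2041-06-08.

2041-06-08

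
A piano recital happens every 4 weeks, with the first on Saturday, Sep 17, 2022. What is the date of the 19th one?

The 19th occurrence is 18 intervals after the first: 18 × 28 = 504 days after Sep 17, 2022.
Sep has 30 days — 13 days to the end of Sep leaves 491.
From end of Sep to end of 2022 is 92 days (399 left).
2023 has 365 days (34 left).
Jan has 31 days (3 left).
3 days into Feb → Feb 3, 2024.

Feb 3, 2024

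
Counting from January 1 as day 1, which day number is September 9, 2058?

252

Days in months before September: 31 + 28 + 31 + 30 + 31 + 30 + 31 + 31 = 243.
Plus 9 days into September → day 252.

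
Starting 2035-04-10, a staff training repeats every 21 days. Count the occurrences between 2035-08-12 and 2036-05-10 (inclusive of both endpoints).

13

Occurrences land 21·i days after 2035-04-10 for i = 0, 1, 2, …
2035-08-12 is 124 days after the start; 124 ÷ 21 = 5 remainder 19; since the remainder is 19, round up to i = 6. First occurrence in the window: #7 on 2035-08-14 (6×21 = 126 days in).
2036-05-10 is 396 days after the start; 396 ÷ 21 = 18 remainder 18. Last occurrence in the window: #19 on 2036-04-22.
Occurrences #7 through #19: 13 in total.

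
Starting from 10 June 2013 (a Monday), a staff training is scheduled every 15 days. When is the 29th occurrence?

The 29th occurrence is 28 intervals after the first: 28 × 15 = 420 days after 10 June 2013.
June has 30 days — 20 days to the end of June leaves 400.
July has 31 days (369 left).
August has 31 days (338 left).
September has 30 days (308 left).
October has 31 days (277 left).
November has 30 days (247 left).
December has 31 days (216 left).
January has 31 days (185 left).
February has 28 days (157 left).
March has 31 days (126 left).
April has 30 days (96 left).
May has 31 days (65 left).
June has 30 days (35 left).
July has 31 days (4 left).
4 days into August → 4 August 2014.

4 August 2014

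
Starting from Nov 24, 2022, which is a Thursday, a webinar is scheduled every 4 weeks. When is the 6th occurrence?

The 6th occurrence is 5 intervals after the first: 5 × 28 = 140 days after Nov 24, 2022.
Nov has 30 days — 6 days to the end of Nov leaves 134.
Dec has 31 days (103 left).
Jan has 31 days (72 left).
Feb has 28 days (44 left).
Mar has 31 days (13 left).
13 days into Apr → Apr 13, 2023.

Apr 13, 2023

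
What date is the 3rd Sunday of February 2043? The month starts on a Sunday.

February 2043 begins on a Sunday, so the first Sunday is February 1.
The 3rd Sunday is 2 weeks later: 1 + 14 = 15.

2043-02-15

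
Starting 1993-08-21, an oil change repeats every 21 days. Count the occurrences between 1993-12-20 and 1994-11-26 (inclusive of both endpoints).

Occurrences land 21·i days after 1993-08-21 for i = 0, 1, 2, …
1993-12-20 is 121 days after the start; 121 ÷ 21 = 5 remainder 16; since the remainder is 16, round up to i = 6. First occurrence in the window: #7 on 1993-12-25 (6×21 = 126 days in).
1994-11-26 is 462 days after the start; 462 ÷ 21 = 22 remainder 0. Last occurrence in the window: #23 on 1994-11-26.
Occurrences #7 through #23: 17 in total.

17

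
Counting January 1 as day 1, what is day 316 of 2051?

Jan has 31 days (316 − 31 = 285 remain).
Feb has 28 days (285 − 28 = 257 remain).
Mar has 31 days (257 − 31 = 226 remain).
Apr has 30 days (226 − 30 = 196 remain).
May has 31 days (196 − 31 = 165 remain).
Jun has 30 days (165 − 30 = 135 remain).
Jul has 31 days (135 − 31 = 104 remain).
Aug has 31 days (104 − 31 = 73 remain).
Sep has 30 days (73 − 30 = 43 remain).
Oct has 31 days (43 − 31 = 12 remain).
12 into Nov → Nov 12.

Nov 12, 2051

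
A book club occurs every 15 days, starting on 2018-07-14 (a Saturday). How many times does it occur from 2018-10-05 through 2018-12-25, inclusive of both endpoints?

5

Occurrences land 15·i days after 2018-07-14 for i = 0, 1, 2, …
2018-10-05 is 83 days after the start; 83 ÷ 15 = 5 remainder 8; since the remainder is 8, round up to i = 6. First occurrence in the window: #7 on 2018-10-12 (6×15 = 90 days in).
2018-12-25 is 164 days after the start; 164 ÷ 15 = 10 remainder 14. Last occurrence in the window: #11 on 2018-12-11.
Occurrences #7 through #11: 5 in total.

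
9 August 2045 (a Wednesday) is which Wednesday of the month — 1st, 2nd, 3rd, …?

2nd

Day 9 falls in week ⌈9/7⌉ of the month.
Days 1–7 hold the 1st Wednesday, 8–14 the 2nd, 15–21 the 3rd, 22–28 the 4th, 29–31 the 5th.
9 is in the range for the 2nd.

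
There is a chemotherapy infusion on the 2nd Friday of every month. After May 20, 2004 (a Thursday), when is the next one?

June 11, 2004

May 2004 starts on a Saturday; its first Friday is the 7th, so the 2nd Friday is the 14th — May 14, 2004.
That is not after May 20, 2004, so look at June 2004.
June 2004 starts on a Tuesday; its first Friday is the 4th, so the 2nd Friday is the 11th — June 11, 2004.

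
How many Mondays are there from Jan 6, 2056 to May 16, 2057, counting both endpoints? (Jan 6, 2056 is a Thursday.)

71

Jan 6, 2056 is a Thursday; the first Monday on or after it is Jan 10, 2056 (4 days later).
From Jan 10, 2056 to May 16, 2057: 356 + 136 = 492 days (rest of 2056, to May 16, 2057 in 2057).
492 ÷ 7 = 70 full weeks with remainder 2, so 70 more Mondays after the first → 71.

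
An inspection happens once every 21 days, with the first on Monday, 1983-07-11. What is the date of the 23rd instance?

The 23rd occurrence is 22 intervals after the first: 22 × 21 = 462 days after 1983-07-11.
July has 31 days — 20 days to the end of July leaves 442.
From end of July to end of 1983 is 153 days (289 left).
January has 31 days (258 left).
February has 29 days (229 left).
March has 31 days (198 left).
April has 30 days (168 left).
May has 31 days (137 left).
June has 30 days (107 left).
July has 31 days (76 left).
August has 31 days (45 left).
September has 30 days (15 left).
15 days into October → 1984-10-15.

1984-10-15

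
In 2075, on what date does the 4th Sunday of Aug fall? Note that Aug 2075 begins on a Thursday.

Aug 2075 begins on a Thursday, so the first Sunday is Aug 4 (3 days later).
The 4th Sunday is 3 weeks later: 4 + 21 = 25.

Aug 25, 2075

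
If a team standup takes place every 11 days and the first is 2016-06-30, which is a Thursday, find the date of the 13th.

The 13th occurrence is 12 intervals after the first: 12 × 11 = 132 days after 2016-06-30.
June has 30 days — 0 days to the end of June leaves 132.
July has 31 days (101 left).
August has 31 days (70 left).
September has 30 days (40 left).
October has 31 days (9 left).
9 days into November → 2016-11-09.

2016-11-09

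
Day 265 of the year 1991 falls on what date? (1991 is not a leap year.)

January has 31 days (265 − 31 = 234 remain).
February has 28 days (234 − 28 = 206 remain).
March has 31 days (206 − 31 = 175 remain).
April has 30 days (175 − 30 = 145 remain).
May has 31 days (145 − 31 = 114 remain).
June has 30 days (114 − 30 = 84 remain).
July has 31 days (84 − 31 = 53 remain).
August has 31 days (53 − 31 = 22 remain).
22 into September → September 22.

1991-09-22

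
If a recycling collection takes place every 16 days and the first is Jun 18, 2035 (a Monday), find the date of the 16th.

The 16th occurrence is 15 intervals after the first: 15 × 16 = 240 days after Jun 18, 2035.
Jun has 30 days — 12 days to the end of Jun leaves 228.
Jul has 31 days (197 left).
Aug has 31 days (166 left).
Sep has 30 days (136 left).
Oct has 31 days (105 left).
Nov has 30 days (75 left).
Dec has 31 days (44 left).
Jan has 31 days (13 left).
13 days into Feb → Feb 13, 2036.

Feb 13, 2036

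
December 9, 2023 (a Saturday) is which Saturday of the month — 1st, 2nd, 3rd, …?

2nd

Day 9 falls in week ⌈9/7⌉ of the month.
Days 1–7 hold the 1st Saturday, 8–14 the 2nd, 15–21 the 3rd, 22–28 the 4th, 29–31 the 5th.
9 is in the range for the 2nd.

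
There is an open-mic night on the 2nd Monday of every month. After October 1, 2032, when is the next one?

October 11, 2032

October 2032 starts on a Friday; its first Monday is the 4th, so the 2nd Monday is the 11th — October 11, 2032.
October 11, 2032 is after October 1, 2032, so that is the next one.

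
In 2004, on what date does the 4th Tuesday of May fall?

The first Tuesday of May 2004 is May 4.
The 4th Tuesday is 3 weeks later: 4 + 21 = 25.

May 25, 2004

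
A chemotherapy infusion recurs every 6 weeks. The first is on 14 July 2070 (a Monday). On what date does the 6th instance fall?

9 February 2071

The 6th occurrence is 5 intervals after the first: 5 × 42 = 210 days after 14 July 2070.
July has 31 days — 17 days to the end of July leaves 193.
August has 31 days (162 left).
September has 30 days (132 left).
October has 31 days (101 left).
November has 30 days (71 left).
December has 31 days (40 left).
January has 31 days (9 left).
9 days into February → 9 February 2071.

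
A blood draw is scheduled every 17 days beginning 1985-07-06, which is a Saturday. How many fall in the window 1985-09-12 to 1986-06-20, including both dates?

Occurrences land 17·i days after 1985-07-06 for i = 0, 1, 2, …
1985-09-12 is 68 days after the start; 68 ÷ 17 = 4 remainder 0. First occurrence in the window: #5 on 1985-09-12 (4×17 = 68 days in).
1986-06-20 is 349 days after the start; 349 ÷ 17 = 20 remainder 9. Last occurrence in the window: #21 on 1986-06-11.
Occurrences #5 through #21: 17 in total.

17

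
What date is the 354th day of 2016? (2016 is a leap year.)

Dec 19, 2016

Jan has 31 days (354 − 31 = 323 remain).
Feb has 29 days (323 − 29 = 294 remain).
Mar has 31 days (294 − 31 = 263 remain).
Apr has 30 days (263 − 30 = 233 remain).
May has 31 days (233 − 31 = 202 remain).
Jun has 30 days (202 − 30 = 172 remain).
Jul has 31 days (172 − 31 = 141 remain).
Aug has 31 days (141 − 31 = 110 remain).
Sep has 30 days (110 − 30 = 80 remain).
Oct has 31 days (80 − 31 = 49 remain).
Nov has 30 days (49 − 30 = 19 remain).
19 into Dec → Dec 19.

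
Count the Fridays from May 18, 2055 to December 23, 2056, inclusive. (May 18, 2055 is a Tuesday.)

84

May 18, 2055 is a Tuesday; the first Friday on or after it is May 21, 2055 (3 days later).
From May 21, 2055 to December 23, 2056: 224 + 358 = 582 days (rest of 2055, to December 23, 2056 in 2056).
582 ÷ 7 = 83 full weeks with remainder 1, so 83 more Fridays after the first → 84.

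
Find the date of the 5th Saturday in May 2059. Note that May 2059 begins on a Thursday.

May 2059 begins on a Thursday, so the first Saturday is May 3 (2 days later).
The 5th Saturday is 4 weeks later: 3 + 28 = 31.

31 May 2059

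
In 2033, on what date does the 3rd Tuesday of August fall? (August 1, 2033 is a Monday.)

August 2033 begins on a Monday, so the first Tuesday is August 2 (1 day later).
The 3rd Tuesday is 2 weeks later: 2 + 14 = 16.

August 16, 2033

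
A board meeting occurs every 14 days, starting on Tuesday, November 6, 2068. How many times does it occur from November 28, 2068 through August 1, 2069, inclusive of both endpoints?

Occurrences land 14·i days after November 6, 2068 for i = 0, 1, 2, …
November 28, 2068 is 22 days after the start; 22 ÷ 14 = 1 remainder 8; since the remainder is 8, round up to i = 2. First occurrence in the window: #3 on December 4, 2068 (2×14 = 28 days in).
August 1, 2069 is 268 days after the start; 268 ÷ 14 = 19 remainder 2. Last occurrence in the window: #20 on July 30, 2069.
Occurrences #3 through #20: 18 in total.

18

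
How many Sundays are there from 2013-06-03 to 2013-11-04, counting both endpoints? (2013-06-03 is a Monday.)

22

2013-06-03 is a Monday; the first Sunday on or after it is 2013-06-09 (6 days later).
From 2013-06-09 to 2013-11-04: 21 + 31 + 31 + 30 + 31 + 4 = 148 days (rest of June, July, August, September, October, November).
148 ÷ 7 = 21 full weeks with remainder 1, so 21 more Sundays after the first → 22.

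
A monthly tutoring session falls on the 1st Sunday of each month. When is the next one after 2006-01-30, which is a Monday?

January 2006 starts on a Sunday, so its 1st Sunday is 2006-01-01.
That is not after 2006-01-30, so look at February 2006.
February 2006 starts on a Wednesday, so its 1st Sunday is 2006-02-05 (4 days in).

2006-02-05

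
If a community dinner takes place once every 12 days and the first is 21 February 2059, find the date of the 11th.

21 June 2059

The 11th occurrence is 10 intervals after the first: 10 × 12 = 120 days after 21 February 2059.
February has 28 days — 7 days to the end of February leaves 113.
March has 31 days (82 left).
April has 30 days (52 left).
May has 31 days (21 left).
21 days into June → 21 June 2059.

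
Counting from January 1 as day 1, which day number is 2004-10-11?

285

Days in months before October: 31 + 29 + 31 + 30 + 31 + 30 + 31 + 31 + 30 = 274.
Plus 11 days into October → day 285.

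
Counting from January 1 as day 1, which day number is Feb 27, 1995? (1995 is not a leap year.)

Days in months before Feb: 31 = 31.
Plus 27 days into Feb → day 58.

58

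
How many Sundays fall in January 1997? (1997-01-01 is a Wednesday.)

1997-01-01 is a Wednesday; the first Sunday on or after it is 1997-01-05 (4 days later).
From 1997-01-05 to 1997-01-31 is 31 − 5 = 26 days.
26 ÷ 7 = 3 full weeks with remainder 5, so 3 more Sundays after the first → 4.

4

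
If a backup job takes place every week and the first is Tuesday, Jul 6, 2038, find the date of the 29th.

The 29th occurrence is 28 intervals after the first: 28 × 7 = 196 days after Jul 6, 2038.
Jul has 31 days — 25 days to the end of Jul leaves 171.
Aug has 31 days (140 left).
Sep has 30 days (110 left).
Oct has 31 days (79 left).
Nov has 30 days (49 left).
Dec has 31 days (18 left).
18 days into Jan → Jan 18, 2039.

Jan 18, 2039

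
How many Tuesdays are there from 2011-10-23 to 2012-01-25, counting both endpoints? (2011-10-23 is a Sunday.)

2011-10-23 is a Sunday; the first Tuesday on or after it is 2011-10-25 (2 days later).
From 2011-10-25 to 2012-01-25: 6 + 30 + 31 + 25 = 92 days (rest of October, November, December, January).
92 ÷ 7 = 13 full weeks with remainder 1, so 13 more Tuesdays after the first → 14.

14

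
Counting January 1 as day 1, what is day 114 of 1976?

Apr 23, 1976

Jan has 31 days (114 − 31 = 83 remain).
Feb has 29 days (83 − 29 = 54 remain).
Mar has 31 days (54 − 31 = 23 remain).
23 into Apr → Apr 23.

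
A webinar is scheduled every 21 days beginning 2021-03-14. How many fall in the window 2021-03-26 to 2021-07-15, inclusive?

Occurrences land 21·i days after 2021-03-14 for i = 0, 1, 2, …
2021-03-26 is 12 days after the start; 12 ÷ 21 = 0 remainder 12; since the remainder is 12, round up to i = 1. First occurrence in the window: #2 on 2021-04-04 (1×21 = 21 days in).
2021-07-15 is 123 days after the start; 123 ÷ 21 = 5 remainder 18. Last occurrence in the window: #6 on 2021-06-27.
Occurrences #2 through #6: 5 in total.

5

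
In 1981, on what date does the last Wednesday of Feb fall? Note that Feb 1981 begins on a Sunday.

Feb 1981 begins on a Sunday, so the first Wednesday is Feb 4 (3 days later).
Feb 1981 has 28 days. Adding weeks: 4, 11, 18, 25 — the last one ≤ 28 is the 25th.

Feb 25, 1981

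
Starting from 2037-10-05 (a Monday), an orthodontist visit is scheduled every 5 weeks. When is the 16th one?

The 16th occurrence is 15 intervals after the first: 15 × 35 = 525 days after 2037-10-05.
October has 31 days — 26 days to the end of October leaves 499.
From end of October to end of 2037 is 61 days (438 left).
2038 has 365 days (73 left).
January has 31 days (42 left).
February has 28 days (14 left).
14 days into March → 2039-03-14.

2039-03-14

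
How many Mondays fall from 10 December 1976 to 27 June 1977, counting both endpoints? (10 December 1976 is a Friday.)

29

10 December 1976 is a Friday; the first Monday on or after it is 13 December 1976 (3 days later).
From 13 December 1976 to 27 June 1977: 18 + 31 + 28 + 31 + 30 + 31 + 27 = 196 days (rest of December, January, February, March, April, May, June).
196 ÷ 7 = 28 full weeks with remainder 0, so 28 more Mondays after the first → 29.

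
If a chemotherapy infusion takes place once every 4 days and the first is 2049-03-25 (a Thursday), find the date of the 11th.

2049-05-04

The 11th occurrence is 10 intervals after the first: 10 × 4 = 40 days after 2049-03-25.
March has 31 days — 6 days to the end of March leaves 34.
April has 30 days (4 left).
4 days into May → 2049-05-04.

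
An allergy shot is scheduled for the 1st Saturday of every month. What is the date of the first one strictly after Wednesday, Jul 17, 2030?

Jul 2030 starts on a Monday, so its 1st Saturday is Jul 6, 2030 (5 days in).
That is not after Jul 17, 2030, so look at Aug 2030.
Aug 2030 starts on a Thursday, so its 1st Saturday is Aug 3, 2030 (2 days in).

Aug 3, 2030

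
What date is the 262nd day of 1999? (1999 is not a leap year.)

January has 31 days (262 − 31 = 231 remain).
February has 28 days (231 − 28 = 203 remain).
March has 31 days (203 − 31 = 172 remain).
April has 30 days (172 − 30 = 142 remain).
May has 31 days (142 − 31 = 111 remain).
June has 30 days (111 − 30 = 81 remain).
July has 31 days (81 − 31 = 50 remain).
August has 31 days (50 − 31 = 19 remain).
19 into September → September 19.

1999-09-19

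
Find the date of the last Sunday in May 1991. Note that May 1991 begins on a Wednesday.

1991-05-26

May 1991 begins on a Wednesday, so the first Sunday is May 5 (4 days later).
May 1991 has 31 days. Adding weeks: 5, 12, 19, 26 — the last one ≤ 31 is the 26th.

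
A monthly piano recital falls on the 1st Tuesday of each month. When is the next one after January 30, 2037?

February 3, 2037

January 2037 starts on a Thursday, so its 1st Tuesday is January 6, 2037 (5 days in).
That is not after January 30, 2037, so look at February 2037.
February 2037 starts on a Sunday, so its 1st Tuesday is February 3, 2037 (2 days in).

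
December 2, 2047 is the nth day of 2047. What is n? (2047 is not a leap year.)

336

Days in months before December: 31 + 28 + 31 + 30 + 31 + 30 + 31 + 31 + 30 + 31 + 30 = 334.
Plus 2 days into December → day 336.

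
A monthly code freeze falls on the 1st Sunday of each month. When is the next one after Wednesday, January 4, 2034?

February 5, 2034

January 2034 starts on a Sunday, so its 1st Sunday is January 1, 2034.
That is not after January 4, 2034, so look at February 2034.
February 2034 starts on a Wednesday, so its 1st Sunday is February 5, 2034 (4 days in).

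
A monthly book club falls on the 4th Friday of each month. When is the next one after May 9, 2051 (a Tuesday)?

May 26, 2051

May 2051 starts on a Monday; its first Friday is the 5th, so the 4th Friday is the 26th — May 26, 2051.
May 26, 2051 is after May 9, 2051, so that is the next one.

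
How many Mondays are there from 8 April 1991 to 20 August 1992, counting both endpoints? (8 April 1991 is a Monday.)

8 April 1991 is a Monday; the first Monday on or after it is 8 April 1991.
From 8 April 1991 to 20 August 1992: 267 + 233 = 500 days (rest of 1991, to 20 August 1992 in 1992).
500 ÷ 7 = 71 full weeks with remainder 3, so 71 more Mondays after the first → 72.

72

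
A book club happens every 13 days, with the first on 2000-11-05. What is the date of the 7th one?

The 7th occurrence is 6 intervals after the first: 6 × 13 = 78 days after 2000-11-05.
November has 30 days — 25 days to the end of November leaves 53.
December has 31 days (22 left).
22 days into January → 2001-01-22.

2001-01-22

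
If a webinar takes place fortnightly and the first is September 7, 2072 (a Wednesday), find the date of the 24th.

The 24th occurrence is 23 intervals after the first: 23 × 14 = 322 days after September 7, 2072.
September has 30 days — 23 days to the end of September leaves 299.
October has 31 days (268 left).
November has 30 days (238 left).
December has 31 days (207 left).
January has 31 days (176 left).
February has 28 days (148 left).
March has 31 days (117 left).
April has 30 days (87 left).
May has 31 days (56 left).
June has 30 days (26 left).
26 days into July → July 26, 2073.

July 26, 2073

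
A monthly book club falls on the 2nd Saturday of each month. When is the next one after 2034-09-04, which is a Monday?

September 2034 starts on a Friday; its first Saturday is the 2nd, so the 2nd Saturday is the 9th — 2034-09-09.
2034-09-09 is after 2034-09-04, so that is the next one.

2034-09-09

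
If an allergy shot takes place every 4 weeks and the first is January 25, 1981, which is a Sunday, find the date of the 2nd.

The 2nd occurrence is 1 interval after the first: 1 × 28 = 28 days after January 25, 1981.
January has 31 days — 6 days to the end of January leaves 22.
22 days into February → February 22, 1981.

February 22, 1981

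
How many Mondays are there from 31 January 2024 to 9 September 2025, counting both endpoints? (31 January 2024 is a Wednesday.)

31 January 2024 is a Wednesday; the first Monday on or after it is 5 February 2024 (5 days later).
From 5 February 2024 to 9 September 2025: 330 + 252 = 582 days (rest of 2024, to 9 September 2025 in 2025).
582 ÷ 7 = 83 full weeks with remainder 1, so 83 more Mondays after the first → 84.

84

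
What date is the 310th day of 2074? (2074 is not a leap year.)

November 6, 2074

January has 31 days (310 − 31 = 279 remain).
February has 28 days (279 − 28 = 251 remain).
March has 31 days (251 − 31 = 220 remain).
April has 30 days (220 − 30 = 190 remain).
May has 31 days (190 − 31 = 159 remain).
June has 30 days (159 − 30 = 129 remain).
July has 31 days (129 − 31 = 98 remain).
August has 31 days (98 − 31 = 67 remain).
September has 30 days (67 − 30 = 37 remain).
October has 31 days (37 − 31 = 6 remain).
6 into November → November 6.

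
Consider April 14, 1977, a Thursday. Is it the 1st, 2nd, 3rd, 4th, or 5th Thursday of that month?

Day 14 falls in week ⌈14/7⌉ of the month.
Days 1–7 hold the 1st Thursday, 8–14 the 2nd, 15–21 the 3rd, 22–28 the 4th, 29–31 the 5th.
14 is in the range for the 2nd.

2nd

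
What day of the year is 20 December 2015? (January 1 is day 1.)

354

Days in months before December: 31 + 28 + 31 + 30 + 31 + 30 + 31 + 31 + 30 + 31 + 30 = 334.
Plus 20 days into December → day 354.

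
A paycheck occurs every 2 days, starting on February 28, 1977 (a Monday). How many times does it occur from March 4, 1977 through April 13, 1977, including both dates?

Occurrences land 2·i days after February 28, 1977 for i = 0, 1, 2, …
March 4, 1977 is 4 days after the start; 4 ÷ 2 = 2 remainder 0. First occurrence in the window: #3 on March 4, 1977 (2×2 = 4 days in).
April 13, 1977 is 44 days after the start; 44 ÷ 2 = 22 remainder 0. Last occurrence in the window: #23 on April 13, 1977.
Occurrences #3 through #23: 21 in total.

21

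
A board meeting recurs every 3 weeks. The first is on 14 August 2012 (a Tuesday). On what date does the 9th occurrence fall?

29 January 2013

The 9th occurrence is 8 intervals after the first: 8 × 21 = 168 days after 14 August 2012.
August has 31 days — 17 days to the end of August leaves 151.
September has 30 days (121 left).
October has 31 days (90 left).
November has 30 days (60 left).
December has 31 days (29 left).
29 days into January → 29 January 2013.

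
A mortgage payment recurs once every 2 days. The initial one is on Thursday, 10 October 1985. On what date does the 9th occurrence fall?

The 9th occurrence is 8 intervals after the first: 8 × 2 = 16 days after 10 October 1985.
16 days later is 26 October 1985.

26 October 1985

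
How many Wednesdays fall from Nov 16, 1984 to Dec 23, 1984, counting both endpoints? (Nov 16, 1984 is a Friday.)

Nov 16, 1984 is a Friday; the first Wednesday on or after it is Nov 21, 1984 (5 days later).
From Nov 21, 1984 to Dec 23, 1984: 9 + 23 = 32 days (rest of Nov, Dec).
32 ÷ 7 = 4 full weeks with remainder 4, so 4 more Wednesdays after the first → 5.

5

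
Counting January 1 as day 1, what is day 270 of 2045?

2045-09-27

January has 31 days (270 − 31 = 239 remain).
February has 28 days (239 − 28 = 211 remain).
March has 31 days (211 − 31 = 180 remain).
April has 30 days (180 − 30 = 150 remain).
May has 31 days (150 − 31 = 119 remain).
June has 30 days (119 − 30 = 89 remain).
July has 31 days (89 − 31 = 58 remain).
August has 31 days (58 − 31 = 27 remain).
27 into September → September 27.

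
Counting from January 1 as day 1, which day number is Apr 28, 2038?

Days in months before Apr: 31 + 28 + 31 = 90.
Plus 28 days into Apr → day 118.

118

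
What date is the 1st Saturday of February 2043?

February 2043 begins on a Sunday, so the first Saturday is February 7 (6 days later).

7 February 2043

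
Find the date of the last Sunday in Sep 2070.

Sep 2070 begins on a Monday, so the first Sunday is Sep 7 (6 days later).
Sep 2070 has 30 days. Adding weeks: 7, 14, 21, 28 — the last one ≤ 30 is the 28th.

Sep 28, 2070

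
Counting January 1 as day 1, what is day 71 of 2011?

March 12, 2011

January has 31 days (71 − 31 = 40 remain).
February has 28 days (40 − 28 = 12 remain).
12 into March → March 12.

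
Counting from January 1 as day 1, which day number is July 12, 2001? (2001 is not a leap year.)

193

Days in months before July: 31 + 28 + 31 + 30 + 31 + 30 = 181.
Plus 12 days into July → day 193.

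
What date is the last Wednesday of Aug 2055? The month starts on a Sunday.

Aug 2055 begins on a Sunday, so the first Wednesday is Aug 4 (3 days later).
Aug 2055 has 31 days. Adding weeks: 4, 11, 18, 25 — the last one ≤ 31 is the 25th.

Aug 25, 2055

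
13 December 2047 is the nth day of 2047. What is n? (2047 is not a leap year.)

Days in months before December: 31 + 28 + 31 + 30 + 31 + 30 + 31 + 31 + 30 + 31 + 30 = 334.
Plus 13 days into December → day 347.

347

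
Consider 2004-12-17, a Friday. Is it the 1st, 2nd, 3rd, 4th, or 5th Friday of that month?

Day 17 falls in week ⌈17/7⌉ of the month.
Days 1–7 hold the 1st Friday, 8–14 the 2nd, 15–21 the 3rd, 22–28 the 4th, 29–31 the 5th.
17 is in the range for the 3rd.

3rd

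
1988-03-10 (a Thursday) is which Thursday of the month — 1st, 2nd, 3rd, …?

Day 10 falls in week ⌈10/7⌉ of the month.
Days 1–7 hold the 1st Thursday, 8–14 the 2nd, 15–21 the 3rd, 22–28 the 4th, 29–31 the 5th.
10 is in the range for the 2nd.

2nd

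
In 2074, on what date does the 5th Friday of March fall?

The first Friday of March 2074 is March 2.
The 5th Friday is 4 weeks later: 2 + 28 = 30.

30 March 2074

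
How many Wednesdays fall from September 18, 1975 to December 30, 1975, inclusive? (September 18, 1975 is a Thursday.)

September 18, 1975 is a Thursday; the first Wednesday on or after it is September 24, 1975 (6 days later).
From September 24, 1975 to December 30, 1975: 6 + 31 + 30 + 30 = 97 days (rest of September, October, November, December).
97 ÷ 7 = 13 full weeks with remainder 6, so 13 more Wednesdays after the first → 14.

14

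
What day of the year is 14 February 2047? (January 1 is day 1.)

Days in months before February: 31 = 31.
Plus 14 days into February → day 45.

45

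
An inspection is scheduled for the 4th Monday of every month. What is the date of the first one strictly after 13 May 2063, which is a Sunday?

May 2063 starts on a Tuesday; its first Monday is the 7th, so the 4th Monday is the 28th — 28 May 2063.
28 May 2063 is after 13 May 2063, so that is the next one.

28 May 2063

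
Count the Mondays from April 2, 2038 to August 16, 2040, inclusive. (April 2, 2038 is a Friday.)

124

April 2, 2038 is a Friday; the first Monday on or after it is April 5, 2038 (3 days later).
From April 5, 2038 to August 16, 2040: 270 + 365 + 229 = 864 days (rest of 2038, 2039, to August 16, 2040 in 2040).
864 ÷ 7 = 123 full weeks with remainder 3, so 123 more Mondays after the first → 124.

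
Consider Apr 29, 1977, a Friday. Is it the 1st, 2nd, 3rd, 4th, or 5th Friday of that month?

5th

Day 29 falls in week ⌈29/7⌉ of the month.
Days 1–7 hold the 1st Friday, 8–14 the 2nd, 15–21 the 3rd, 22–28 the 4th, 29–31 the 5th.
29 is in the range for the 5th.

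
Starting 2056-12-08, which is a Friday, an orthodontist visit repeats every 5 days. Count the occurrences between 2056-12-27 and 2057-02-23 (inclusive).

12

Occurrences land 5·i days after 2056-12-08 for i = 0, 1, 2, …
2056-12-27 is 19 days after the start; 19 ÷ 5 = 3 remainder 4; since the remainder is 4, round up to i = 4. First occurrence in the window: #5 on 2056-12-28 (4×5 = 20 days in).
2057-02-23 is 77 days after the start; 77 ÷ 5 = 15 remainder 2. Last occurrence in the window: #16 on 2057-02-21.
Occurrences #5 through #16: 12 in total.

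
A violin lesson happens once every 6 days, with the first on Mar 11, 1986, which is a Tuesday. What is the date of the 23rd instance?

Jul 21, 1986

The 23rd occurrence is 22 intervals after the first: 22 × 6 = 132 days after Mar 11, 1986.
Mar has 31 days — 20 days to the end of Mar leaves 112.
Apr has 30 days (82 left).
May has 31 days (51 left).
Jun has 30 days (21 left).
21 days into Jul → Jul 21, 1986.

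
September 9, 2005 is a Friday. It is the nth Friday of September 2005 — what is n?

2nd

Day 9 falls in week ⌈9/7⌉ of the month.
Days 1–7 hold the 1st Friday, 8–14 the 2nd, 15–21 the 3rd, 22–28 the 4th, 29–31 the 5th.
9 is in the range for the 2nd.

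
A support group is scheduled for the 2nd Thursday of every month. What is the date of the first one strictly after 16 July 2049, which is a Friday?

12 August 2049

July 2049 starts on a Thursday; its first Thursday is the 1st, so the 2nd Thursday is the 8th — 8 July 2049.
That is not after 16 July 2049, so look at August 2049.
August 2049 starts on a Sunday; its first Thursday is the 5th, so the 2nd Thursday is the 12th — 12 August 2049.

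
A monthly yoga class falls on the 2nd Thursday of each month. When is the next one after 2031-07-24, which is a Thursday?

2031-08-14

July 2031 starts on a Tuesday; its first Thursday is the 3rd, so the 2nd Thursday is the 10th — 2031-07-10.
That is not after 2031-07-24, so look at August 2031.
August 2031 starts on a Friday; its first Thursday is the 7th, so the 2nd Thursday is the 14th — 2031-08-14.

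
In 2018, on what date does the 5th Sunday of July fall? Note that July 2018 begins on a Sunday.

July 2018 begins on a Sunday, so the first Sunday is July 1.
The 5th Sunday is 4 weeks later: 1 + 28 = 29.

29 July 2018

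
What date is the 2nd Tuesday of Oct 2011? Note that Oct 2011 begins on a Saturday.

Oct 2011 begins on a Saturday, so the first Tuesday is Oct 4 (3 days later).
The 2nd Tuesday is 1 weeks later: 4 + 7 = 11.

Oct 11, 2011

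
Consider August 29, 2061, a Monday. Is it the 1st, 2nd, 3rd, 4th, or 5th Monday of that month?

Day 29 falls in week ⌈29/7⌉ of the month.
Days 1–7 hold the 1st Monday, 8–14 the 2nd, 15–21 the 3rd, 22–28 the 4th, 29–31 the 5th.
29 is in the range for the 5th.

5th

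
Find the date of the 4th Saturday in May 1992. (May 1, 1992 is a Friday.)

May 1992 begins on a Friday, so the first Saturday is May 2 (1 day later).
The 4th Saturday is 3 weeks later: 2 + 21 = 23.

May 23, 1992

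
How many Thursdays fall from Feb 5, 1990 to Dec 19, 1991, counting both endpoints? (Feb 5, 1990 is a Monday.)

98

Feb 5, 1990 is a Monday; the first Thursday on or after it is Feb 8, 1990 (3 days later).
From Feb 8, 1990 to Dec 19, 1991: 326 + 353 = 679 days (rest of 1990, to Dec 19, 1991 in 1991).
679 ÷ 7 = 97 full weeks with remainder 0, so 97 more Thursdays after the first → 98.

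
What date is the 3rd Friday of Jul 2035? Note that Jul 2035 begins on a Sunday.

Jul 20, 2035

Jul 2035 begins on a Sunday, so the first Friday is Jul 6 (5 days later).
The 3rd Friday is 2 weeks later: 6 + 14 = 20.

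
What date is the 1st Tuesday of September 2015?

2015-09-01

September 2015 begins on a Tuesday, so the first Tuesday is September 1.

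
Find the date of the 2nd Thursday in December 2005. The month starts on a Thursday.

December 2005 begins on a Thursday, so the first Thursday is December 1.
The 2nd Thursday is 1 weeks later: 1 + 7 = 8.

December 8, 2005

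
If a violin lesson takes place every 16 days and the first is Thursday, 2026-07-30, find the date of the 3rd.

The 3rd occurrence is 2 intervals after the first: 2 × 16 = 32 days after 2026-07-30.
July has 31 days — 1 day to the end of July leaves 31.
31 days into August → 2026-08-31.

2026-08-31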